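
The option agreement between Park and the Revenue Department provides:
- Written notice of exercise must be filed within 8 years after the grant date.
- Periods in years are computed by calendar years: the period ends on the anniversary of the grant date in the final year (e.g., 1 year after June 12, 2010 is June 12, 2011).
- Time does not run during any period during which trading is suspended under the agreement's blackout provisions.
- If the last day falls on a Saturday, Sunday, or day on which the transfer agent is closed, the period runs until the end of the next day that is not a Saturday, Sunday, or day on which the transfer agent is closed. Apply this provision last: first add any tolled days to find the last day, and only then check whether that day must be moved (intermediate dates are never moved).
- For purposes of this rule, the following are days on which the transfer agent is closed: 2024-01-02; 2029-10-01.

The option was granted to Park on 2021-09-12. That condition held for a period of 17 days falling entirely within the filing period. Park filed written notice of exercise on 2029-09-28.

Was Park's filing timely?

8 years after 2021-09-12 is September 12, 2029.
Tolling adds 17 days: September 12, 2029 + 17 days = September 29, 2029.
September 29, 2029 is Saturday; September 30, 2029 is Sunday; October 1, 2029 is a listed holiday. The next qualifying day is October 2, 2029.
The deadline is October 2, 2029; the filing on September 28, 2029 is on or before that date.

Yes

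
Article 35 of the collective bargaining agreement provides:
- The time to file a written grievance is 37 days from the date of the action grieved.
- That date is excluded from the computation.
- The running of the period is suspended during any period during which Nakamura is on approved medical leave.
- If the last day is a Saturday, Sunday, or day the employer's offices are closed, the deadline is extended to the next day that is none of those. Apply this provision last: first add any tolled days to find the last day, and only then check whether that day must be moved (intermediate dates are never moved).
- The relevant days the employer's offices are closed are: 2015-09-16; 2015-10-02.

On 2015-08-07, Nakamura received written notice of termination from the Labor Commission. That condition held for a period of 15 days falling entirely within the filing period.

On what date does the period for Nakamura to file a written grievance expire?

37 days after 2015-08-07 is September 13, 2015.
Tolling adds 15 days: September 13, 2015 + 15 days = September 28, 2015.
September 28, 2015 is a Monday and not a day the employer's offices are closed, so no extension applies.

September 28, 2015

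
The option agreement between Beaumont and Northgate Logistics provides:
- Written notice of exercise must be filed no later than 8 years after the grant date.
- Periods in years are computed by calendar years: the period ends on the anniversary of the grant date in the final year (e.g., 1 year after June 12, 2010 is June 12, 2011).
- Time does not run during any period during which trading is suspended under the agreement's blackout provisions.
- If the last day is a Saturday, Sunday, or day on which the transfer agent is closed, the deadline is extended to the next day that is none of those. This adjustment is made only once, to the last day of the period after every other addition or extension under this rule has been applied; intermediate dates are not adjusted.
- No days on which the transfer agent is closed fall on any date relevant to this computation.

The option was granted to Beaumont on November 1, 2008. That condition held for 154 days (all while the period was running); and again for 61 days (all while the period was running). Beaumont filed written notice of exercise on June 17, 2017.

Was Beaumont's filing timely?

8 years after November 1, 2008 is November 1, 2016.
Tolling adds 154 days: November 1, 2016 + 154 days = April 4, 2017.
Tolling adds 61 days: April 4, 2017 + 61 days = June 4, 2017.
June 4, 2017 is Sunday. The next qualifying day is June 5, 2017.
The deadline is June 5, 2017; the filing on June 17, 2017 is after that date.

No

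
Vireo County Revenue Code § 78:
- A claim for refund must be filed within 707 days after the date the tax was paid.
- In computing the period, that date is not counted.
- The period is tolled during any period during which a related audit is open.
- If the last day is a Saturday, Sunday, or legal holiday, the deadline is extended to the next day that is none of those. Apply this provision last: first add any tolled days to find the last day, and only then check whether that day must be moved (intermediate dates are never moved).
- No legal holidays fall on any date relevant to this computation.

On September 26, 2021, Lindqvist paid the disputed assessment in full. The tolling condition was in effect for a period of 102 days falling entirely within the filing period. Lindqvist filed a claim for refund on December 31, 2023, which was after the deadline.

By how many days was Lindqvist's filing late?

707 days after September 26, 2021 is September 3, 2023.
Tolling adds 102 days: September 3, 2023 + 102 days = December 14, 2023.
December 14, 2023 is a Thursday and not a legal holiday, so no extension applies.
The deadline is December 14, 2023; from December 14, 2023 to December 31, 2023 is 17 days.

17 days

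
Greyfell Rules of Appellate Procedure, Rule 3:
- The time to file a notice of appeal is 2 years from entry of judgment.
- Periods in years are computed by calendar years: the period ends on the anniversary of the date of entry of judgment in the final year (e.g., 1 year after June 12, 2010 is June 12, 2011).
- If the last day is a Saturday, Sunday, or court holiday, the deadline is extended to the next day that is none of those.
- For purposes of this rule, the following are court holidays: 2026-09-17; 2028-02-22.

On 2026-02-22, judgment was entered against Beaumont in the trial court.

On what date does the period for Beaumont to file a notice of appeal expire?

February 23, 2028

2 years after 2026-02-22 is February 22, 2028.
February 22, 2028 is a listed holiday. The next qualifying day is February 23, 2028.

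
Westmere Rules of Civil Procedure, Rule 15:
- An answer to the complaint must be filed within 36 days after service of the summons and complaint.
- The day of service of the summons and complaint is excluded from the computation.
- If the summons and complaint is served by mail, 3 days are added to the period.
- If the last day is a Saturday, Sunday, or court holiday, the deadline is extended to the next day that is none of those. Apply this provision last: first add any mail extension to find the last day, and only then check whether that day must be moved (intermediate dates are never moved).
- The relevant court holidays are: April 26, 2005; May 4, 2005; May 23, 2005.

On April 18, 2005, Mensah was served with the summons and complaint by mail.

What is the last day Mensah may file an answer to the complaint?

May 27, 2005

36 days after April 18, 2005 is May 24, 2005.
Service was by mail, adding 3 days: May 24, 2005 + 3 days = May 27, 2005.
May 27, 2005 is a Friday and not a court holiday, so no extension applies.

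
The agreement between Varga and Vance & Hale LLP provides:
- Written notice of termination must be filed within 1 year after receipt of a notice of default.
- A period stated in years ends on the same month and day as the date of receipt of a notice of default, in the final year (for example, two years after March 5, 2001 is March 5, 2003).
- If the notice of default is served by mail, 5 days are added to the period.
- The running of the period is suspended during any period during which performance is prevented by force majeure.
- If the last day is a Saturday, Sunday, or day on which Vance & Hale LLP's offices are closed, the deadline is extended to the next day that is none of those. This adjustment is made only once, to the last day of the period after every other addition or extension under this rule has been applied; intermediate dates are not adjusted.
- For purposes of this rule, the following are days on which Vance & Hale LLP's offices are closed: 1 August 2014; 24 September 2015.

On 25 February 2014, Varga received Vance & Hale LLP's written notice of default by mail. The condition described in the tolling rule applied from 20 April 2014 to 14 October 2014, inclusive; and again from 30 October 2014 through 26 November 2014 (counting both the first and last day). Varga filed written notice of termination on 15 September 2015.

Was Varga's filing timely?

Yes

1 year after 25 February 2014 is February 25, 2015.
Service was by mail, adding 5 days: February 25, 2015 + 5 days = March 2, 2015.
From April 20, 2014 through October 14, 2014 inclusive is 178 days; tolling adds 178 days: March 2, 2015 + 178 days = August 27, 2015.
From October 30, 2014 through November 26, 2014 inclusive is 28 days; tolling adds 28 days: August 27, 2015 + 28 days = September 24, 2015.
September 24, 2015 is a listed holiday. The next qualifying day is September 25, 2015.
The deadline is September 25, 2015; the filing on September 15, 2015 is on or before that date.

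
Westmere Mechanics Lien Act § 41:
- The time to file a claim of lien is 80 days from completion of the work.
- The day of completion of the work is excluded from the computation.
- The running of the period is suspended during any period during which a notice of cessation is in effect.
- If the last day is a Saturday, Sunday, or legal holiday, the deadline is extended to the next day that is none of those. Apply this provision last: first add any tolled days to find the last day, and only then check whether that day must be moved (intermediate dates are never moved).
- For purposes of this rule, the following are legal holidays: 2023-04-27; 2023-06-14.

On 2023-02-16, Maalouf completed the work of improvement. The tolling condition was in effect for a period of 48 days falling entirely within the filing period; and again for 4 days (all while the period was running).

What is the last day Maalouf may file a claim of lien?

80 days after 2023-02-16 is May 7, 2023.
Tolling adds 48 days: May 7, 2023 + 48 days = June 24, 2023.
Tolling adds 4 days: June 24, 2023 + 4 days = June 28, 2023.
June 28, 2023 is a Wednesday and not a legal holiday, so no extension applies.

June 28, 2023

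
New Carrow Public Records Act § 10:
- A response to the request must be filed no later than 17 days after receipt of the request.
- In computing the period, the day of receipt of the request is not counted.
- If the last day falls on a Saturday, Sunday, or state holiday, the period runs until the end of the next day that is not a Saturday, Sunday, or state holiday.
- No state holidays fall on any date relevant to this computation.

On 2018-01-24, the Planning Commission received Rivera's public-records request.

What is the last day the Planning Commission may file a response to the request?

February 12, 2018

17 days after 2018-01-24 is February 10, 2018.
February 10, 2018 is Saturday; February 11, 2018 is Sunday. The next qualifying day is February 12, 2018.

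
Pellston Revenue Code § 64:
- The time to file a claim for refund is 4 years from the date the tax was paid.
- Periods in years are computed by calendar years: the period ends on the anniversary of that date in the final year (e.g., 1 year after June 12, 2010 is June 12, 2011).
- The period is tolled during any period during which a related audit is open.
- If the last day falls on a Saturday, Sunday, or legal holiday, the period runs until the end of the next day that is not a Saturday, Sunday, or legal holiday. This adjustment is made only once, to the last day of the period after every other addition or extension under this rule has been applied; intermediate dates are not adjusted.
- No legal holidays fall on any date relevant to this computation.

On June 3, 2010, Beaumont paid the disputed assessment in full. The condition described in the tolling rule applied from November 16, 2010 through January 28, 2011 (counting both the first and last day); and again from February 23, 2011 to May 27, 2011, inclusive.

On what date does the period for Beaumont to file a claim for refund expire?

4 years after June 3, 2010 is June 3, 2014.
From November 16, 2010 through January 28, 2011 inclusive is 74 days; tolling adds 74 days: June 3, 2014 + 74 days = August 16, 2014.
From February 23, 2011 through May 27, 2011 inclusive is 94 days; tolling adds 94 days: August 16, 2014 + 94 days = November 18, 2014.
November 18, 2014 is a Tuesday and not a legal holiday, so no extension applies.

November 18, 2014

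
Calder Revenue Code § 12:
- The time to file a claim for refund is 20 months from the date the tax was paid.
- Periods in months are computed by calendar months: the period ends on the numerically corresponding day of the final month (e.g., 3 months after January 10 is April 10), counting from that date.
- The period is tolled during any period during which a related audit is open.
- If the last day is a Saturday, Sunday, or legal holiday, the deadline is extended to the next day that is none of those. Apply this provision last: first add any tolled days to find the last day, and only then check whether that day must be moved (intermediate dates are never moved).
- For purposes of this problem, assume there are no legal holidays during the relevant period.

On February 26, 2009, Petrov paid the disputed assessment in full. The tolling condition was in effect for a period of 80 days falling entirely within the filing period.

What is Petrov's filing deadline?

January 14, 2011

20 months after February 26, 2009 is October 26, 2010.
Tolling adds 80 days: October 26, 2010 + 80 days = January 14, 2011.
January 14, 2011 is a Friday and not a legal holiday, so no extension applies.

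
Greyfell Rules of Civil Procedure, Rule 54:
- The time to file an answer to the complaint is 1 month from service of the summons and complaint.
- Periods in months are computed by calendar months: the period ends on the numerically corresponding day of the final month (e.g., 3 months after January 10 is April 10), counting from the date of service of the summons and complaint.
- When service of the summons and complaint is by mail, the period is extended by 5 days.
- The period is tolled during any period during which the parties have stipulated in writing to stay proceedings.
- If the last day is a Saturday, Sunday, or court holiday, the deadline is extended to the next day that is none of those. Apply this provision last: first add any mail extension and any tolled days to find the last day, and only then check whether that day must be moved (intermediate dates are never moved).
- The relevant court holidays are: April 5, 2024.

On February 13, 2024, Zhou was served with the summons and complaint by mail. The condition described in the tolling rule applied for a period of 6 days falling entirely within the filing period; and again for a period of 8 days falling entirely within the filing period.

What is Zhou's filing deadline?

April 1, 2024

1 month after February 13, 2024 is March 13, 2024.
Service was by mail, adding 5 days: March 13, 2024 + 5 days = March 18, 2024.
Tolling adds 6 days: March 18, 2024 + 6 days = March 24, 2024.
Tolling adds 8 days: March 24, 2024 + 8 days = April 1, 2024.
April 1, 2024 is a Monday and not a court holiday, so no extension applies.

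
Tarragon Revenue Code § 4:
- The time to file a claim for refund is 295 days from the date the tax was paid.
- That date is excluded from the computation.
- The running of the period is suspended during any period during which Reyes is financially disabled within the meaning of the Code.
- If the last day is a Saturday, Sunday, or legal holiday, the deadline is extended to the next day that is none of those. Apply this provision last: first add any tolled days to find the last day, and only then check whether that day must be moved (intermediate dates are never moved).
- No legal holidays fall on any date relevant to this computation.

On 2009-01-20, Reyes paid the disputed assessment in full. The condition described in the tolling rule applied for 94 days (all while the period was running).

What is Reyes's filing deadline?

295 days after 2009-01-20 is November 11, 2009.
Tolling adds 94 days: November 11, 2009 + 94 days = February 13, 2010.
February 13, 2010 is Saturday; February 14, 2010 is Sunday. The next qualifying day is February 15, 2010.

February 15, 2010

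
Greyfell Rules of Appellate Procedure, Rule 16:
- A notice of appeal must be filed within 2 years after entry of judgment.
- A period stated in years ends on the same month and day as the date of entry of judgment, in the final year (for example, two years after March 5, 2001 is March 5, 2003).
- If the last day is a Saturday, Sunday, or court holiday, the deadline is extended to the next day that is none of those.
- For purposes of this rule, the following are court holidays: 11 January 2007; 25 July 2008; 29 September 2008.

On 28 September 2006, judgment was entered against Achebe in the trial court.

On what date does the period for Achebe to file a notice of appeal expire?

September 30, 2008

2 years after 28 September 2006 is September 28, 2008.
September 28, 2008 is Sunday; September 29, 2008 is a listed holiday. The next qualifying day is September 30, 2008.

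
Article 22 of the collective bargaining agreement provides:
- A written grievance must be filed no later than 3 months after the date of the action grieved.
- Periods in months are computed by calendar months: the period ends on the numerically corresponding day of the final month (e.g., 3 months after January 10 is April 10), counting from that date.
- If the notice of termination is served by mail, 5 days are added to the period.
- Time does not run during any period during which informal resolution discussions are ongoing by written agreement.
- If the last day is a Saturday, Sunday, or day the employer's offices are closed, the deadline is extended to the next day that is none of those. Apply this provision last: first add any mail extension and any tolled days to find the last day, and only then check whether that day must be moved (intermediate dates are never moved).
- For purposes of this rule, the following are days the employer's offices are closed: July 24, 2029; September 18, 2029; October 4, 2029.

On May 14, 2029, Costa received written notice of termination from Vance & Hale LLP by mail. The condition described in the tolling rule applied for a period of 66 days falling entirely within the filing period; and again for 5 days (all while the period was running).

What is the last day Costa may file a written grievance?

3 months after May 14, 2029 is August 14, 2029.
Service was by mail, adding 5 days: August 14, 2029 + 5 days = August 19, 2029.
Tolling adds 66 days: August 19, 2029 + 66 days = October 24, 2029.
Tolling adds 5 days: October 24, 2029 + 5 days = October 29, 2029.
October 29, 2029 is a Monday and not a day the employer's offices are closed, so no extension applies.

October 29, 2029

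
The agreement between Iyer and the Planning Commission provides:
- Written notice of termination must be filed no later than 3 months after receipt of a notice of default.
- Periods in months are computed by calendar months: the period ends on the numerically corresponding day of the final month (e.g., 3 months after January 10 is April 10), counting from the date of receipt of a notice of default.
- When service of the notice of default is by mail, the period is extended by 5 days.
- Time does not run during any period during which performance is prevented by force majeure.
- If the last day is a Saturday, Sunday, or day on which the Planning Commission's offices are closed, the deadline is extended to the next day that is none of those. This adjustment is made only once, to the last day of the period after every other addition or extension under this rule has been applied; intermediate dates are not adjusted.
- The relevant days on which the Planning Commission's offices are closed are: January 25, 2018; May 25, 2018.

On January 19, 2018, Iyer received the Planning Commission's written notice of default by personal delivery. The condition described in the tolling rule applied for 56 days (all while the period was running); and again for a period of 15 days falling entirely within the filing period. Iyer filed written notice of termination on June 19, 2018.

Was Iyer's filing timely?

Yes

3 months after January 19, 2018 is April 19, 2018.
Service was not by mail, so no mail extension applies.
Tolling adds 56 days: April 19, 2018 + 56 days = June 14, 2018.
Tolling adds 15 days: June 14, 2018 + 15 days = June 29, 2018.
June 29, 2018 is a Friday and not a day on which the Planning Commission's offices are closed, so no extension applies.
The deadline is June 29, 2018; the filing on June 19, 2018 is on or before that date.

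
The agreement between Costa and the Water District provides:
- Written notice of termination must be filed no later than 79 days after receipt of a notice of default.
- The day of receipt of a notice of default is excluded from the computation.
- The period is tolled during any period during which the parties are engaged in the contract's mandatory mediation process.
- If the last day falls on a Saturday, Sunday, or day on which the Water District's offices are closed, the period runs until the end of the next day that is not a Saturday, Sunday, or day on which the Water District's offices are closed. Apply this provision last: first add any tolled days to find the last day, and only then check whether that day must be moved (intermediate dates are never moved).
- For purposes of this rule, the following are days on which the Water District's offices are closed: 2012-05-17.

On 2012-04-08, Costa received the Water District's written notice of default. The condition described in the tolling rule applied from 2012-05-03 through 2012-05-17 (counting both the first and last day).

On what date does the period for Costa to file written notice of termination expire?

79 days after 2012-04-08 is June 26, 2012.
From May 3, 2012 through May 17, 2012 inclusive is 15 days; tolling adds 15 days: June 26, 2012 + 15 days = July 11, 2012.
July 11, 2012 is a Wednesday and not a day on which the Water District's offices are closed, so no extension applies.

July 11, 2012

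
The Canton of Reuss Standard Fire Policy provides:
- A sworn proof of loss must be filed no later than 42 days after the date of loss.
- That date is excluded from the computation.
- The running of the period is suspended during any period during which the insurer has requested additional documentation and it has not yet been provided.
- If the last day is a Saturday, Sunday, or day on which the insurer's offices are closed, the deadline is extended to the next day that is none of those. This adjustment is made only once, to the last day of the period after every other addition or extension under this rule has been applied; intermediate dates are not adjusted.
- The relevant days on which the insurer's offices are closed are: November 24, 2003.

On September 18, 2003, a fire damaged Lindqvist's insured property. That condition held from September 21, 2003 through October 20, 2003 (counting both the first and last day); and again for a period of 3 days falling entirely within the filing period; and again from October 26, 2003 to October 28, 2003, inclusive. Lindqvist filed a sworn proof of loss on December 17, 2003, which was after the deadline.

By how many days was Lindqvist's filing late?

42 days after September 18, 2003 is October 30, 2003.
From September 21, 2003 through October 20, 2003 inclusive is 30 days; tolling adds 30 days: October 30, 2003 + 30 days = November 29, 2003.
Tolling adds 3 days: November 29, 2003 + 3 days = December 2, 2003.
From October 26, 2003 through October 28, 2003 inclusive is 3 days; tolling adds 3 days: December 2, 2003 + 3 days = December 5, 2003.
December 5, 2003 is a Friday and not a day on which the insurer's offices are closed, so no extension applies.
The deadline is December 5, 2003; from December 5, 2003 to December 17, 2003 is 12 days.

12 days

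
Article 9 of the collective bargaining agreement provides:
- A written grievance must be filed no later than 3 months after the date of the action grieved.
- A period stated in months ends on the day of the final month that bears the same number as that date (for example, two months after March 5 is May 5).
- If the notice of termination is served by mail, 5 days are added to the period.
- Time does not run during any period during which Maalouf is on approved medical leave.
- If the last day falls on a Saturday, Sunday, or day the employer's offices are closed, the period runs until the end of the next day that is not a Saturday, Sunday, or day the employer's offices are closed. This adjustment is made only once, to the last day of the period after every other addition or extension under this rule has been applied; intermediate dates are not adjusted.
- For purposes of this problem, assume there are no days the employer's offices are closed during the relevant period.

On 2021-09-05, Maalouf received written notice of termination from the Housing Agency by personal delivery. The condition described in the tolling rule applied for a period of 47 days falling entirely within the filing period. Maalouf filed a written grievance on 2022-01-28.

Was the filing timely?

No

3 months after 2021-09-05 is December 5, 2021.
Service was not by mail, so no mail extension applies.
Tolling adds 47 days: December 5, 2021 + 47 days = January 21, 2022.
January 21, 2022 is a Friday and not a day the employer's offices are closed, so no extension applies.
The deadline is January 21, 2022; the filing on January 28, 2022 is after that date.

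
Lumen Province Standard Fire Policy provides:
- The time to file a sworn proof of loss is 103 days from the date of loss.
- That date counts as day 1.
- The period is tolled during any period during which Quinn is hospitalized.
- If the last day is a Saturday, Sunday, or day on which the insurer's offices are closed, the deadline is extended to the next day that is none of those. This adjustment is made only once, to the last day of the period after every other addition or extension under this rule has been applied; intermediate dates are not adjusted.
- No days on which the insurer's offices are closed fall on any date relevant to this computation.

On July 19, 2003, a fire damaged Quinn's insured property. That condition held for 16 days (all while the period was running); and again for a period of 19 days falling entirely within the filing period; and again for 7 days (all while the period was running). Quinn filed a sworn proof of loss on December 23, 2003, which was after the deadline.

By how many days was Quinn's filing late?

Counting July 19, 2003 as day 1, day 103 is October 29, 2003.
Tolling adds 16 days: October 29, 2003 + 16 days = November 14, 2003.
Tolling adds 19 days: November 14, 2003 + 19 days = December 3, 2003.
Tolling adds 7 days: December 3, 2003 + 7 days = December 10, 2003.
December 10, 2003 is a Wednesday and not a day on which the insurer's offices are closed, so no extension applies.
The deadline is December 10, 2003; from December 10, 2003 to December 23, 2003 is 13 days.

13 days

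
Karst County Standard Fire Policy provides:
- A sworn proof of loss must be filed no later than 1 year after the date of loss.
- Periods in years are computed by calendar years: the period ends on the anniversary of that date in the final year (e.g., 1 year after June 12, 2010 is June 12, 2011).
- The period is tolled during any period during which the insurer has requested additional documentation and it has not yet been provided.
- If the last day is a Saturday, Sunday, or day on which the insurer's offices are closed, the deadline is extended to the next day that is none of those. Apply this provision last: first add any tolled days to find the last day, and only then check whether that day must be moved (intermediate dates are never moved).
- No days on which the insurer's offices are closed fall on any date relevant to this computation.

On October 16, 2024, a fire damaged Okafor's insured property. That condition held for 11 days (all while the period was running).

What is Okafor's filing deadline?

1 year after October 16, 2024 is October 16, 2025.
Tolling adds 11 days: October 16, 2025 + 11 days = October 27, 2025.
October 27, 2025 is a Monday and not a day on which the insurer's offices are closed, so no extension applies.

October 27, 2025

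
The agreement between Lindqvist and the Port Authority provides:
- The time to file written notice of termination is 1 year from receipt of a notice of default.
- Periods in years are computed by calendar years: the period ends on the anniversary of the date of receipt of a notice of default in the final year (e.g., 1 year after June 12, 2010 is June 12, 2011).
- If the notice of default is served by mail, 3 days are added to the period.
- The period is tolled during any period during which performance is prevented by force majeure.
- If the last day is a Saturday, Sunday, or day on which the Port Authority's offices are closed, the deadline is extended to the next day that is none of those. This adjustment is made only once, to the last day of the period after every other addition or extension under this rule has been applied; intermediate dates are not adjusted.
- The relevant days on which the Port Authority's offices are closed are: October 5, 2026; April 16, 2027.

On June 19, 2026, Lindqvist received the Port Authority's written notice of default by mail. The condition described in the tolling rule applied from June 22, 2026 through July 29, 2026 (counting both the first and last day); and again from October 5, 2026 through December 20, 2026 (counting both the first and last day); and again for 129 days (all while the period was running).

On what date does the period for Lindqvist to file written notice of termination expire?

1 year after June 19, 2026 is June 19, 2027.
Service was by mail, adding 3 days: June 19, 2027 + 3 days = June 22, 2027.
From June 22, 2026 through July 29, 2026 inclusive is 38 days; tolling adds 38 days: June 22, 2027 + 38 days = July 30, 2027.
From October 5, 2026 through December 20, 2026 inclusive is 77 days; tolling adds 77 days: July 30, 2027 + 77 days = October 15, 2027.
Tolling adds 129 days: October 15, 2027 + 129 days = February 21, 2028.
February 21, 2028 is a Monday and not a day on which the Port Authority's offices are closed, so no extension applies.

February 21, 2028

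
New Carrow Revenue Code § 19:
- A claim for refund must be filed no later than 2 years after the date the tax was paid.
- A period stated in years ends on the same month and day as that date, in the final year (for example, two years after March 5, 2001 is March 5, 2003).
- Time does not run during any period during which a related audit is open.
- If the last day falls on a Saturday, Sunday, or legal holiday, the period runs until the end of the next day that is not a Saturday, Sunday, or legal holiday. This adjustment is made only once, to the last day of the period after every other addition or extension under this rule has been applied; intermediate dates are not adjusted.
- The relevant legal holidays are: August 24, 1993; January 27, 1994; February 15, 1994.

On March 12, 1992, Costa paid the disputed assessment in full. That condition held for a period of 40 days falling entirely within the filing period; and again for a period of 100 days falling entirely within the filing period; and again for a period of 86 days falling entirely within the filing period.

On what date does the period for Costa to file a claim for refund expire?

October 24, 1994

2 years after March 12, 1992 is March 12, 1994.
Tolling adds 40 days: March 12, 1994 + 40 days = April 21, 1994.
Tolling adds 100 days: April 21, 1994 + 100 days = July 30, 1994.
Tolling adds 86 days: July 30, 1994 + 86 days = October 24, 1994.
October 24, 1994 is a Monday and not a legal holiday, so no extension applies.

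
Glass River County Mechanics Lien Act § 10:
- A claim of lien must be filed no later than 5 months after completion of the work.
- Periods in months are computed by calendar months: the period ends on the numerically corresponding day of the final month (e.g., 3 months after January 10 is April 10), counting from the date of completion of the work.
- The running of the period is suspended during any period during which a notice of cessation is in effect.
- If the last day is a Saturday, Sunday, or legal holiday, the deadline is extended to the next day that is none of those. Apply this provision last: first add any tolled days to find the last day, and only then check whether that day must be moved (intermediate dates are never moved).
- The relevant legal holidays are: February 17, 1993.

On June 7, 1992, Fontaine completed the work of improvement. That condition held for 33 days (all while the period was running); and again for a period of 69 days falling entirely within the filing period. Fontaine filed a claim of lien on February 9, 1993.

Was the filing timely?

Yes

5 months after June 7, 1992 is November 7, 1992.
Tolling adds 33 days: November 7, 1992 + 33 days = December 10, 1992.
Tolling adds 69 days: December 10, 1992 + 69 days = February 17, 1993.
February 17, 1993 is a listed holiday. The next qualifying day is February 18, 1993.
The deadline is February 18, 1993; the filing on February 9, 1993 is on or before that date.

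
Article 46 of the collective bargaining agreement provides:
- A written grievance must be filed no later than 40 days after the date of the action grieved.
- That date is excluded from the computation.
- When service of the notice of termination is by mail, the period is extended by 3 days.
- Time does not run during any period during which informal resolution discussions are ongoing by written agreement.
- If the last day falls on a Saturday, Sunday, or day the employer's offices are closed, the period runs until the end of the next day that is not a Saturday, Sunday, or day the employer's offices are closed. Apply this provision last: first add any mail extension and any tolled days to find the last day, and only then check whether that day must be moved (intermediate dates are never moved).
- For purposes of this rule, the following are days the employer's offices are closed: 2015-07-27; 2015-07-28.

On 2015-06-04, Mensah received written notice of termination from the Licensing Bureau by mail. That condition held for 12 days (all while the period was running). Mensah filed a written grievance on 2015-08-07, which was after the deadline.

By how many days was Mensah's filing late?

9 days

40 days after 2015-06-04 is July 14, 2015.
Service was by mail, adding 3 days: July 14, 2015 + 3 days = July 17, 2015.
Tolling adds 12 days: July 17, 2015 + 12 days = July 29, 2015.
July 29, 2015 is a Wednesday and not a day the employer's offices are closed, so no extension applies.
The deadline is July 29, 2015; from July 29, 2015 to August 7, 2015 is 9 days.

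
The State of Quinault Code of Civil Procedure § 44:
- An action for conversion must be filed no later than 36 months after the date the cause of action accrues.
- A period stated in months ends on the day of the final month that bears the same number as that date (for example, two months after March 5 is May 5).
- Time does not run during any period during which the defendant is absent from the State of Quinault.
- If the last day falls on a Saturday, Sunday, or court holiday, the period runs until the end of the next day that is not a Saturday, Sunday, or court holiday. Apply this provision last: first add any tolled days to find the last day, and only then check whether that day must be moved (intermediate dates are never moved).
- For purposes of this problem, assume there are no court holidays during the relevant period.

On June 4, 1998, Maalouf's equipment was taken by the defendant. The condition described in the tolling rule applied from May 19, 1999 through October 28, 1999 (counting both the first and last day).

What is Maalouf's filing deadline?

November 14, 2001

36 months after June 4, 1998 is June 4, 2001.
From May 19, 1999 through October 28, 1999 inclusive is 163 days; tolling adds 163 days: June 4, 2001 + 163 days = November 14, 2001.
November 14, 2001 is a Wednesday and not a court holiday, so no extension applies.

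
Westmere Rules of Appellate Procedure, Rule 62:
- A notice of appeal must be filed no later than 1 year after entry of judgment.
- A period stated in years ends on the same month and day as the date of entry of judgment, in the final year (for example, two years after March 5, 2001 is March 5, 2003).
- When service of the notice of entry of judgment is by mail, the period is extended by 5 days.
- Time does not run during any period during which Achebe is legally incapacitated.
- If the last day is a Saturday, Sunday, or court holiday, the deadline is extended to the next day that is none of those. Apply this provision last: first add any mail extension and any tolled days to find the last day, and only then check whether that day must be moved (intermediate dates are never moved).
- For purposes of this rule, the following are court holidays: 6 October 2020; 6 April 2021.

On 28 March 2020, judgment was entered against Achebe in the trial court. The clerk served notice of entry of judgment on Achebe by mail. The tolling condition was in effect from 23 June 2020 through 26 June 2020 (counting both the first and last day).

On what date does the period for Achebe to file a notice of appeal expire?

1 year after 28 March 2020 is March 28, 2021.
Service was by mail, adding 5 days: March 28, 2021 + 5 days = April 2, 2021.
From June 23, 2020 through June 26, 2020 inclusive is 4 days; tolling adds 4 days: April 2, 2021 + 4 days = April 6, 2021.
April 6, 2021 is a listed holiday. The next qualifying day is April 7, 2021.

April 7, 2021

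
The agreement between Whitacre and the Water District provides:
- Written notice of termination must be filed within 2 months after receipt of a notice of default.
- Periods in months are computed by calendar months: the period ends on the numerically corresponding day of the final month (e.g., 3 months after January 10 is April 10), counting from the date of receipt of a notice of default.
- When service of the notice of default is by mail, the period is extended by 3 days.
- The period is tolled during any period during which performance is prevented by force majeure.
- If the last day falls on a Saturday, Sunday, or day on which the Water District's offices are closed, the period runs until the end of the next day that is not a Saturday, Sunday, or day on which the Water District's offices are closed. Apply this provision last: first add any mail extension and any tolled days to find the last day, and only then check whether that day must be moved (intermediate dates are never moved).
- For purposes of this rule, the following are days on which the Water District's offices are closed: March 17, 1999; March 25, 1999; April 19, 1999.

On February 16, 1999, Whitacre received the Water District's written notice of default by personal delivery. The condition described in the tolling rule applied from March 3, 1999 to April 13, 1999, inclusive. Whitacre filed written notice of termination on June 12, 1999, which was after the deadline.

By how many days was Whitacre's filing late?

2 months after February 16, 1999 is April 16, 1999.
Service was not by mail, so no mail extension applies.
From March 3, 1999 through April 13, 1999 inclusive is 42 days; tolling adds 42 days: April 16, 1999 + 42 days = May 28, 1999.
May 28, 1999 is a Friday and not a day on which the Water District's offices are closed, so no extension applies.
The deadline is May 28, 1999; from May 28, 1999 to June 12, 1999 is 15 days.

15 days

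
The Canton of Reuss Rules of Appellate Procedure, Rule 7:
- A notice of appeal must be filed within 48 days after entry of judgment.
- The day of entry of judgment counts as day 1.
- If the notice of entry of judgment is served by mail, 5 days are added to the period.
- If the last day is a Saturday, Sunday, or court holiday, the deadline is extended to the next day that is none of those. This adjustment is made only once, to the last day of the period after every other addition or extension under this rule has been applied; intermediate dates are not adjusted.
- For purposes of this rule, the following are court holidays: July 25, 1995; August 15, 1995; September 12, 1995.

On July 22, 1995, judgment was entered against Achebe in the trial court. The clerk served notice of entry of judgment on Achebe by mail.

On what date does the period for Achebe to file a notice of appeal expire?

September 13, 1995

Counting July 22, 1995 as day 1, day 48 is September 7, 1995.
Service was by mail, adding 5 days: September 7, 1995 + 5 days = September 12, 1995.
September 12, 1995 is a listed holiday. The next qualifying day is September 13, 1995.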